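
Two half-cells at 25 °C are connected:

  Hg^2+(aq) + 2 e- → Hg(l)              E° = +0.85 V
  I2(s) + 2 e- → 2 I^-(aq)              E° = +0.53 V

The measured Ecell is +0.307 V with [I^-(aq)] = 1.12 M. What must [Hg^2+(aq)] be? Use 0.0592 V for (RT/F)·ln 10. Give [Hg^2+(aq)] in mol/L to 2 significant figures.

The Hg²⁺/Hg couple has the larger reduction potential, so it is the cathode: E°cell = +0.85 − (+0.53) = +0.32 V and n = 2.
Since E = E° − (0.0592/n)·log Q, log Q = n(E° − E)/0.0592 = 0.439.
For Hg^2+(aq) + 2 I^-(aq) → Hg(l) + I2(s), the reaction quotient is Q = 1 / ([Hg^2+(aq)]·[I^-(aq)]^2).
Isolating [Hg^2+(aq)] in Q = 10^{0.439} yields log [Hg^2+(aq)] = −0.537, i.e. 0.29 M.

0.29 M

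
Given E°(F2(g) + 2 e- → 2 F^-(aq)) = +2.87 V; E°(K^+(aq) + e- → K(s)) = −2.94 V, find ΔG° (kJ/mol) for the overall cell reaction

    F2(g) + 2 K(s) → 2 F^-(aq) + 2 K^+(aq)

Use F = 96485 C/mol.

−1121 kJ/mol

In the reaction as written F2(g) is reduced, so the F₂/F⁻ couple is the cathode and K⁺/K is the anode.
E°cell = +2.87 − (−2.94) = +5.81 V; balancing electrons gives n = 2.
ΔG° = −nFE°cell = −(2)(96485)(+5.81) J/mol = −1121 kJ/mol.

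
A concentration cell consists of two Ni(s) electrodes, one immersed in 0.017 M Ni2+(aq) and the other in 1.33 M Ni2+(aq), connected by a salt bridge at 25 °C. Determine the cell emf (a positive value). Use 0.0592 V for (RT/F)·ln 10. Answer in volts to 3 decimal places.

For a concentration cell E°cell = 0, since both electrodes use the same couple.
The compartment with the higher Ni2+(aq) concentration (1.33 M) acts as the cathode; ions are reduced there and produced at the dilute (0.017 M) anode.
With n = 2, Ecell = −(0.0592/2)·log([dilute]/[conc]) = −(0.0592/2)·log(0.017/1.33) = +0.056 V.

0.056 V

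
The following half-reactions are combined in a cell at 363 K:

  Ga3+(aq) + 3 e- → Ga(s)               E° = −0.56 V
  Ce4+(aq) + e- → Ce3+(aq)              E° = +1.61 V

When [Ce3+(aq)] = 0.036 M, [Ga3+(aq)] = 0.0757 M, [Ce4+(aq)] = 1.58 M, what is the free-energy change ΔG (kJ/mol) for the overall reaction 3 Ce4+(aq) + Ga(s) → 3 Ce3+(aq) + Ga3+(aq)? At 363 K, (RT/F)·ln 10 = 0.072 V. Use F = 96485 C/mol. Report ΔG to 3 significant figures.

E°cell = +1.61 − (−0.56) = +2.17 V; the balanced reaction transfers n = 3 electrons.
Here Q = ([Ce3+(aq)]^3·[Ga3+(aq)]) / [Ce4+(aq)]^3 = 8.95×10^−7 (log Q = −6.048), giving E = +2.17 − (0.072/3)·(−6.048) = +2.3152 V.
ΔG = −nFE = −(3)(96485)(+2.3152) J/mol = −670 kJ/mol.

−670 kJ/mol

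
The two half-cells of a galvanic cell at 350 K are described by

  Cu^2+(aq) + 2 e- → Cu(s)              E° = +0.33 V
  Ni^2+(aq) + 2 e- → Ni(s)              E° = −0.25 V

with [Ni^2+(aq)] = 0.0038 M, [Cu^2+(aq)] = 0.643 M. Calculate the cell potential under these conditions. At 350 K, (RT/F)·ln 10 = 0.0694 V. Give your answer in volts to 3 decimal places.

The Cu²⁺/Cu couple has the more positive E°, so it is the cathode; Ni²⁺/Ni is the anode.
The standard potential is +0.33 − (−0.25) = +0.58 V and the balanced reaction transfers n = 2 electrons.
For the overall reaction Cu^2+(aq) + Ni(s) → Cu(s) + Ni^2+(aq), Q = [Ni^2+(aq)] / [Cu^2+(aq)] = 0.00591, giving log Q = −2.228.
Applying E = E° − (RT ln10/nF)·log Q gives +0.58 − (0.0694/2)(−2.228) = +0.657 V.

+0.657 V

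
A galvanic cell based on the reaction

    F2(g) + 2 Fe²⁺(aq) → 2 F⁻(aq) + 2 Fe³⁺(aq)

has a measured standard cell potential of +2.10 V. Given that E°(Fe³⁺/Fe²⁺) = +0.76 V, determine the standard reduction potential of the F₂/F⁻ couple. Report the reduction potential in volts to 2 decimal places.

In the reaction as written the F₂/F⁻ couple is reduced (cathode) and Fe³⁺/Fe²⁺ is oxidized (anode), so E°cell = E°(F₂/F⁻) − E°(Fe³⁺/Fe²⁺).
E°(F₂/F⁻) = E°cell + E°(anode) = +2.10 + (+0.76) = +2.86 V.

+2.86 V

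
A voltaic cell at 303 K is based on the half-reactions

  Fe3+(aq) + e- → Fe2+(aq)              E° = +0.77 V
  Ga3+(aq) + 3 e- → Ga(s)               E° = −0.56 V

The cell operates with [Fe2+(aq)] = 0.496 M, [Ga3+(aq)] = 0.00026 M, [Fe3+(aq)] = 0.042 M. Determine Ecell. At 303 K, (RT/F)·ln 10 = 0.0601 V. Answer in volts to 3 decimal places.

+1.337 V

Since E°(Fe³⁺/Fe²⁺) > E°(Ga³⁺/Ga), Fe³⁺/Fe²⁺ serves as the cathode.
E°cell = E°cat − E°an = +0.77 − (−0.56) = +1.33 V; n = 3.
Balancing gives 3 Fe3+(aq) + Ga(s) → 3 Fe2+(aq) + Ga3+(aq); hence Q = ([Fe2+(aq)]^3·[Ga3+(aq)]) / [Fe3+(aq)]^3 = 0.428 (log Q = −0.368).
E = E° − (0.0601/n)·log Q = +1.33 − (0.0601/3)(−0.368) = +1.337 V.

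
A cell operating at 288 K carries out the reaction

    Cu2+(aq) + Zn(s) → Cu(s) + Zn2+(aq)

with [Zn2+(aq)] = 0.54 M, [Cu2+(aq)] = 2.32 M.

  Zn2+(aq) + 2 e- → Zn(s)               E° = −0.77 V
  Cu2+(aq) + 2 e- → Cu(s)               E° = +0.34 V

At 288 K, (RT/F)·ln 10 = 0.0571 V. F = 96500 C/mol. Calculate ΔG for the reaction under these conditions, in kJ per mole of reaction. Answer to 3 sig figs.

The standard cell potential is +0.34 − (−0.77) = +1.11 V, with n = 2 electrons in the balanced equation.
Q = [Zn2+(aq)] / [Cu2+(aq)] = 0.233, so log Q = −0.633 and E = +1.11 − (0.0571/2)(−0.633) = +1.1281 V.
ΔG = −nFE = −(2)(96500)(+1.1281) J/mol = −218 kJ/mol.

−218 kJ/mol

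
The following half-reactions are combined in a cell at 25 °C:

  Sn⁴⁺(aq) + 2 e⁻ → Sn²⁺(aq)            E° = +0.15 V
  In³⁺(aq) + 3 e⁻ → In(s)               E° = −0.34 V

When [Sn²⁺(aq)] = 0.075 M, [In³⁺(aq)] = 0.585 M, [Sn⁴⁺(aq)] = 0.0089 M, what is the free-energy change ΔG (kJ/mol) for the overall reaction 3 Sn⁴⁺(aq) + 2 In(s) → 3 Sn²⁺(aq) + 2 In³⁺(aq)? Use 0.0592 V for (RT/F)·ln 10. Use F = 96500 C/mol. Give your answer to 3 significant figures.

With Sn⁴⁺/Sn²⁺ reduced at the cathode, E°cell = +0.15 − (−0.34) = +0.49 V and n = 6.
Q = ([Sn²⁺(aq)]^3·[In³⁺(aq)]^2) / [Sn⁴⁺(aq)]^3 = 205, so log Q = 2.311 and E = +0.49 − (0.0592/6)(2.311) = +0.4672 V.
ΔG = −nFE = −(6)(96500)(+0.4672) J/mol = −271 kJ/mol.

−271 kJ/mol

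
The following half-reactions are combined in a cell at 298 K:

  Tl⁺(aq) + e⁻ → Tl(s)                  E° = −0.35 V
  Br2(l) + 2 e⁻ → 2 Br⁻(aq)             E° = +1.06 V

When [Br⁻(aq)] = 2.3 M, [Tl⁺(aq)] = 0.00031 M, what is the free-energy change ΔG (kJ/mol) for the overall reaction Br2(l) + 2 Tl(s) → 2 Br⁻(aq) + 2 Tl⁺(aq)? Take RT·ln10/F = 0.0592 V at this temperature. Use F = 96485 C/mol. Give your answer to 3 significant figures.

−308 kJ/mol

E°cell = +1.06 − (−0.35) = +1.41 V; the balanced reaction transfers n = 2 electrons.
Here Q = [Br⁻(aq)]^2·[Tl⁺(aq)]^2 = 5.08×10^−7 (log Q = −6.294), giving E = +1.41 − (0.0592/2)·(−6.294) = +1.5963 V.
ΔG = −nFE = −(2)(96485)(+1.5963) J/mol = −308 kJ/mol.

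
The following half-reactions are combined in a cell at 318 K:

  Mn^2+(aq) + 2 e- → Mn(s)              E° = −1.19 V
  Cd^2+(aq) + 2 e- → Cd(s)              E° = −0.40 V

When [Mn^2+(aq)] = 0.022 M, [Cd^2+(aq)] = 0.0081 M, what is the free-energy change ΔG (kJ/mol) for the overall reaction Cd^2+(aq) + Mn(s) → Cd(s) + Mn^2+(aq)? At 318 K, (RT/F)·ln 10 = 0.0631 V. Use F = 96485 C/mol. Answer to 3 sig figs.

−150 kJ/mol

With Cd²⁺/Cd reduced at the cathode, E°cell = −0.40 − (−1.19) = +0.79 V and n = 2.
Q = [Mn^2+(aq)] / [Cd^2+(aq)] = 2.72, so log Q = 0.434 and E = +0.79 − (0.0631/2)(0.434) = +0.7763 V.
Finally ΔG = −nFE = −(2)(96485 C/mol)(+0.7763 V) = −150 kJ/mol.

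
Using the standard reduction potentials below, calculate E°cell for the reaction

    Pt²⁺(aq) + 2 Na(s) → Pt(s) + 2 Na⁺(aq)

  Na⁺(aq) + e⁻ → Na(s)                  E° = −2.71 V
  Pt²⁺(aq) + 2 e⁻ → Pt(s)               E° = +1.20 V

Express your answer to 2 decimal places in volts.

+3.91 V

Pt²⁺(aq) gains electrons, so the Pt²⁺/Pt couple is the cathode; the Na⁺/Na couple is the anode.
E°cell = E°(cathode) − E°(anode) = +1.20 − (−2.71) = +3.91 V.
The positive value indicates the reaction is spontaneous as written.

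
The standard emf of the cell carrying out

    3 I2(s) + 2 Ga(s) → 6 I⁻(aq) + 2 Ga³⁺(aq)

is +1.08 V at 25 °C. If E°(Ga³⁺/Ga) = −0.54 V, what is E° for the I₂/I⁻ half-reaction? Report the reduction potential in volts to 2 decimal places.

In the reaction as written the I₂/I⁻ couple is reduced (cathode) and Ga³⁺/Ga is oxidized (anode), so E°cell = E°(I₂/I⁻) − E°(Ga³⁺/Ga).
E°(I₂/I⁻) = E°cell + E°(anode) = +1.08 + (−0.54) = +0.54 V.

+0.54 V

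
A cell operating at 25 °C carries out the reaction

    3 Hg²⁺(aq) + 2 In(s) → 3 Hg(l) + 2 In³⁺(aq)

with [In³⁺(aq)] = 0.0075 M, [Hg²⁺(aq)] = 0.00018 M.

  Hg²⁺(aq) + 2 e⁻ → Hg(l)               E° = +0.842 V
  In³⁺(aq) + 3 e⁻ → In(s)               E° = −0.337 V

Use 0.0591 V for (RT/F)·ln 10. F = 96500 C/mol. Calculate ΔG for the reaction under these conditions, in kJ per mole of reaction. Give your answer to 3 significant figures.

−643 kJ/mol

E°cell = +0.842 − (−0.337) = +1.179 V; the balanced reaction transfers n = 6 electrons.
Q = [In³⁺(aq)]^2 / [Hg²⁺(aq)]^3 = 9.65×10^6, so log Q = 6.984 and E = +1.179 − (0.0591/6)(6.984) = +1.1102 V.
Finally ΔG = −nFE = −(6)(96500 C/mol)(+1.1102 V) = −643 kJ/mol.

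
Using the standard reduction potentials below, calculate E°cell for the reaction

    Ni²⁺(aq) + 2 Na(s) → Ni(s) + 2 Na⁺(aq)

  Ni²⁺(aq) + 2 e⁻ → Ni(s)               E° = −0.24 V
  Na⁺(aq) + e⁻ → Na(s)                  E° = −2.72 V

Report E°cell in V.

+2.48 V

Ni²⁺(aq) gains electrons, so the Ni²⁺/Ni couple is the cathode; the Na⁺/Na couple is the anode.
E°cell = E°(cathode) − E°(anode) = −0.24 − (−2.72) = +2.48 V.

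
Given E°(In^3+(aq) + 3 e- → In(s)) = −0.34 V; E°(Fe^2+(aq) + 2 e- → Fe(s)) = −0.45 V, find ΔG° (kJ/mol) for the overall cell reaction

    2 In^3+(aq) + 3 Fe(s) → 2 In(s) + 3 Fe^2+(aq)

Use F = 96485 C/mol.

In the reaction as written In^3+(aq) is reduced, so the In³⁺/In couple is the cathode and Fe²⁺/Fe is the anode.
E°cell = −0.34 − (−0.45) = +0.11 V; balancing electrons gives n = 6.
ΔG° = −nFE°cell = −(6)(96485)(+0.11) J/mol = −63.7 kJ/mol.

−63.7 kJ/mol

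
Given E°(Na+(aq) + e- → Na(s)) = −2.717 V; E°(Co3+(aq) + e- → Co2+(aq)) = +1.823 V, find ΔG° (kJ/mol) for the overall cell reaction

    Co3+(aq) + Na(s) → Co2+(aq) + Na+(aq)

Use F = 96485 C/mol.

In the reaction as written Co3+(aq) is reduced, so the Co³⁺/Co²⁺ couple is the cathode and Na⁺/Na is the anode.
E°cell = +1.823 − (−2.717) = +4.540 V; balancing electrons gives n = 1.
ΔG° = −nFE°cell = −(1)(96485)(+4.540) J/mol = −438 kJ/mol.

−438 kJ/mol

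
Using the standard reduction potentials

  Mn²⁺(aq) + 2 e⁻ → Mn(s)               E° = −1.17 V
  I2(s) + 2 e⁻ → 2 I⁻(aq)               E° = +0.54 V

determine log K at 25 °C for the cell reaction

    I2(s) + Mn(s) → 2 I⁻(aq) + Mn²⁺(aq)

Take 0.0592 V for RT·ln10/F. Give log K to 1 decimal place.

log K = 57.8

The I₂/I⁻ couple is reduced (cathode); E°cell = +0.54 − (−1.17) = +1.71 V with n = 2.
At equilibrium E = 0, so log K = nE°cell / 0.0592 = (2)(+1.71) / 0.0592 = 57.8.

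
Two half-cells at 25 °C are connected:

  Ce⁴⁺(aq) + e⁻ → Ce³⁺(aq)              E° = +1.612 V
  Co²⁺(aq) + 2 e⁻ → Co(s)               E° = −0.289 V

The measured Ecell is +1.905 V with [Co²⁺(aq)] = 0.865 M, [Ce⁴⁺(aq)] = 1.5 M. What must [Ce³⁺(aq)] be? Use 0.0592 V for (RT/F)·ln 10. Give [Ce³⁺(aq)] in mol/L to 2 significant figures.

1.4 M

With Ce⁴⁺/Ce³⁺ at the cathode and Co²⁺/Co at the anode, E°cell = +1.612 − (−0.289) = +1.901 V (n = 2).
Rearranging E = E° − (0.0592/n)·log Q gives log Q = 2(+1.901 − (+1.905))/0.0592 = −0.135.
Balancing electrons gives 2 Ce⁴⁺(aq) + Co(s) → 2 Ce³⁺(aq) + Co²⁺(aq); thus Q = ([Ce³⁺(aq)]^2·[Co²⁺(aq)]) / [Ce⁴⁺(aq)]^2.
Substituting the known concentrations and solving, log [Ce³⁺(aq)] = 0.140 and [Ce³⁺(aq)] = 1.4 M.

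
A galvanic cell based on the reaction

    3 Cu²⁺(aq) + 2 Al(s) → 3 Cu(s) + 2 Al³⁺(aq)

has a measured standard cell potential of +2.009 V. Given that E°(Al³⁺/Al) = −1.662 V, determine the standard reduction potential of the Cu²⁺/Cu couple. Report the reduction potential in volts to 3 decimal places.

+0.347 V

In the reaction as written the Cu²⁺/Cu couple is reduced (cathode) and Al³⁺/Al is oxidized (anode), so E°cell = E°(Cu²⁺/Cu) − E°(Al³⁺/Al).
E°(Cu²⁺/Cu) = E°cell + E°(anode) = +2.009 + (−1.662) = +0.347 V.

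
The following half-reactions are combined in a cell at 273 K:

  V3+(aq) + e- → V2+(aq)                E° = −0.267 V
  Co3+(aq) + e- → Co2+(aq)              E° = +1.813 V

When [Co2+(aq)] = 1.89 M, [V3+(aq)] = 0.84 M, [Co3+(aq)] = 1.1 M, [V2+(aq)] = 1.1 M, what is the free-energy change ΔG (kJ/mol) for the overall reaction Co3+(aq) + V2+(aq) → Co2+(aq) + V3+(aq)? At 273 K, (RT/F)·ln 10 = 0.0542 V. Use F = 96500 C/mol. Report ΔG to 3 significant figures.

−200 kJ/mol

E°cell = +1.813 − (−0.267) = +2.080 V; the balanced reaction transfers n = 1 electron.
Q = ([Co2+(aq)]·[V3+(aq)]) / ([Co3+(aq)]·[V2+(aq)]) = 1.31, so log Q = 0.118 and E = +2.080 − (0.0542/1)(0.118) = +2.0736 V.
ΔG = −nFE = −(1)(96500)(+2.0736) J/mol = −200 kJ/mol.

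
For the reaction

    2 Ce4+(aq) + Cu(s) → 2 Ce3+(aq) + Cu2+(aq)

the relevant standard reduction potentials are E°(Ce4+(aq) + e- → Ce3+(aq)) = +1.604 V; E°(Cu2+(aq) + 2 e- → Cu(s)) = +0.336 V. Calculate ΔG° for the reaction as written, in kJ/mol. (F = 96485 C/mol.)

In the reaction as written Ce4+(aq) is reduced, so the Ce⁴⁺/Ce³⁺ couple is the cathode and Cu²⁺/Cu is the anode.
E°cell = +1.604 − (+0.336) = +1.268 V; balancing electrons gives n = 2.
ΔG° = −nFE°cell = −(2)(96485)(+1.268) J/mol = −245 kJ/mol.

−245 kJ/mol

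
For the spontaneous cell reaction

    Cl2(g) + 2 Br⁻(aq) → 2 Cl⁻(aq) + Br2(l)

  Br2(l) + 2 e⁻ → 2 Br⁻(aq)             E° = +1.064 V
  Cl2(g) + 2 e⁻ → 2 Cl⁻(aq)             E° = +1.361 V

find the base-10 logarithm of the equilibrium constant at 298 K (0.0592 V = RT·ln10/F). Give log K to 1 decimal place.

log K = 10.0

The Cl₂/Cl⁻ couple is reduced (cathode); E°cell = +1.361 − (+1.064) = +0.297 V with n = 2.
At equilibrium E = 0, so log K = nE°cell / 0.0592 = (2)(+0.297) / 0.0592 = 10.0.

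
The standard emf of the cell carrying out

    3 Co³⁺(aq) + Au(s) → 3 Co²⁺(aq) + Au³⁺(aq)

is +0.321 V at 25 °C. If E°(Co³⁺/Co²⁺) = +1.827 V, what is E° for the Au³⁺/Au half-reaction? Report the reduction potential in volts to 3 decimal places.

+1.506 V

In the reaction as written the Co³⁺/Co²⁺ couple is reduced (cathode) and Au³⁺/Au is oxidized (anode), so E°cell = E°(Co³⁺/Co²⁺) − E°(Au³⁺/Au).
E°(Au³⁺/Au) = E°(cathode) − E°cell = +1.827 − (+0.321) = +1.506 V.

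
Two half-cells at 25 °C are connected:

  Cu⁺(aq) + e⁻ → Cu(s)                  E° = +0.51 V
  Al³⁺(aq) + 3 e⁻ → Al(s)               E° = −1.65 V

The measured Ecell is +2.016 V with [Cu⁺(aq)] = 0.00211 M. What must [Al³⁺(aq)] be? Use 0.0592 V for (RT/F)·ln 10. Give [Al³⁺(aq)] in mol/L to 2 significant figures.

0.19 M

The Cu⁺/Cu couple has the larger reduction potential, so it is the cathode: E°cell = +0.51 − (−1.65) = +2.16 V and n = 3.
Since E = E° − (0.0592/n)·log Q, log Q = n(E° − E)/0.0592 = 7.297.
Balancing electrons gives 3 Cu⁺(aq) + Al(s) → 3 Cu(s) + Al³⁺(aq); thus Q = [Al³⁺(aq)] / [Cu⁺(aq)]^3.
Substituting the known concentrations and solving, log [Al³⁺(aq)] = −0.730 and [Al³⁺(aq)] = 0.19 M.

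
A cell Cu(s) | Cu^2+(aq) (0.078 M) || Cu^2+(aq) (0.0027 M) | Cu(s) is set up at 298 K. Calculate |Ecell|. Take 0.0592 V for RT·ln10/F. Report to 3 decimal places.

0.043 V

For a concentration cell E°cell = 0, since both electrodes use the same couple.
The compartment with the higher Cu^2+(aq) concentration (0.078 M) acts as the cathode; ions are reduced there and produced at the dilute (0.0027 M) anode.
With n = 2, Ecell = −(0.0592/2)·log([dilute]/[conc]) = −(0.0592/2)·log(0.0027/0.078) = +0.043 V.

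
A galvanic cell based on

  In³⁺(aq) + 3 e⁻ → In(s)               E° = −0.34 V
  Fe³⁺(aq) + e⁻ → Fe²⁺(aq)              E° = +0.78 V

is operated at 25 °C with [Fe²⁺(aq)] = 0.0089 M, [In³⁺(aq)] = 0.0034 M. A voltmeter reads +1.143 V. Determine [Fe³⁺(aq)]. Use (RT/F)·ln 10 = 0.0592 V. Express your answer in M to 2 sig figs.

0.0033 M

Fe³⁺/Fe²⁺ is the cathode (higher E°); E°cell = +0.78 − (−0.34) = +1.12 V with n = 3.
Since E = E° − (0.0592/n)·log Q, log Q = n(E° − E)/0.0592 = −1.166.
Balancing electrons gives 3 Fe³⁺(aq) + In(s) → 3 Fe²⁺(aq) + In³⁺(aq); thus Q = ([Fe²⁺(aq)]^3·[In³⁺(aq)]) / [Fe³⁺(aq)]^3.
Solving for the unknown gives log [Fe³⁺(aq)] = −2.485, so [Fe³⁺(aq)] ≈ 0.0033 M.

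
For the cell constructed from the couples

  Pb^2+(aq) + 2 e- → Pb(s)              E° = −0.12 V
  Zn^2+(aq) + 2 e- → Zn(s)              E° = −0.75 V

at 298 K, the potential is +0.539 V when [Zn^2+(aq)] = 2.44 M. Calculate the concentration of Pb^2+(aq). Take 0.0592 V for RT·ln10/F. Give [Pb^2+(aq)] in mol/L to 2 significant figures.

Pb²⁺/Pb is the cathode (higher E°); E°cell = −0.12 − (−0.75) = +0.63 V with n = 2.
From the Nernst equation, log Q = n(E° − E)/0.0592 = 2·(+0.63 − (+0.539))/0.0592 = 3.074.
Balancing electrons gives Pb^2+(aq) + Zn(s) → Pb(s) + Zn^2+(aq); thus Q = [Zn^2+(aq)] / [Pb^2+(aq)].
Isolating [Pb^2+(aq)] in Q = 10^{3.074} yields log [Pb^2+(aq)] = −2.687, i.e. 0.0021 M.

0.0021 M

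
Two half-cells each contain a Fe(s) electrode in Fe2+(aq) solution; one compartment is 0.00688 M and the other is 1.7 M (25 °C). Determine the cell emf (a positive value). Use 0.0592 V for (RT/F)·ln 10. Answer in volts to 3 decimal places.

For a concentration cell E°cell = 0, since both electrodes use the same couple.
The compartment with the higher Fe2+(aq) concentration (1.7 M) acts as the cathode; ions are reduced there and produced at the dilute (0.00688 M) anode.
With n = 2, Ecell = −(0.0592/2)·log([dilute]/[conc]) = −(0.0592/2)·log(0.00688/1.7) = +0.071 V.

0.071 V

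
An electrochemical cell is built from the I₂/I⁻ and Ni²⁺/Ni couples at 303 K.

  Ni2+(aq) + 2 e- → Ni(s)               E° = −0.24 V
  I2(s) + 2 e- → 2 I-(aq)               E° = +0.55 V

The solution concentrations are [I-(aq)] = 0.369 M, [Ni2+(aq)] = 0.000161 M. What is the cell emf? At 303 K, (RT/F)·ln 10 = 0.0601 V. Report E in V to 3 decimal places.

+0.930 V

The I₂/I⁻ couple has the more positive E°, so it is the cathode; Ni²⁺/Ni is the anode.
E°cell = +0.55 − (−0.24) = +0.79 V, with n = 2 electrons transferred.
Balancing gives I2(s) + Ni(s) → 2 I-(aq) + Ni2+(aq); hence Q = [I-(aq)]^2·[Ni2+(aq)] = 2.19×10^−5 (log Q = −4.659).
E = E° − (0.0601/n)·log Q = +0.79 − (0.0601/2)(−4.659) = +0.930 V.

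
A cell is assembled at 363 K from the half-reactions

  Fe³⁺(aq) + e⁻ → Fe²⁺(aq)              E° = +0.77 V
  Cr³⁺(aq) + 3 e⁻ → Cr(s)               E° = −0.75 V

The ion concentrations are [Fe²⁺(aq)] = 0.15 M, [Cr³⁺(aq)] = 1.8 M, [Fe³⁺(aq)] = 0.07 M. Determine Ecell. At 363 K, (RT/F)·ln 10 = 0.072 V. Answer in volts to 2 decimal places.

+1.49 V

Fe³⁺/Fe²⁺ is reduced (cathode, E° = +0.77 V) and Cr³⁺/Cr is oxidized (anode).
E°cell = +0.77 − (−0.75) = +1.52 V, with n = 3 electrons transferred.
For the overall reaction 3 Fe³⁺(aq) + Cr(s) → 3 Fe²⁺(aq) + Cr³⁺(aq), Q = ([Fe²⁺(aq)]^3·[Cr³⁺(aq)]) / [Fe³⁺(aq)]^3 = 17.7, giving log Q = 1.248.
E = E° − (0.072/n)·log Q = +1.52 − (0.072/3)(1.248) = +1.49 V.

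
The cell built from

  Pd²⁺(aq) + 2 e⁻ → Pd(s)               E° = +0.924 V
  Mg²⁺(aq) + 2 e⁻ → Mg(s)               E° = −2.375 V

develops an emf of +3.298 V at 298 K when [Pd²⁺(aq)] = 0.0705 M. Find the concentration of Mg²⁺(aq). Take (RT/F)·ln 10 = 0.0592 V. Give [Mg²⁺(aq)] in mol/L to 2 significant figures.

Pd²⁺/Pd is the cathode (higher E°); E°cell = +0.924 − (−2.375) = +3.299 V with n = 2.
Rearranging E = E° − (0.0592/n)·log Q gives log Q = 2(+3.299 − (+3.298))/0.0592 = 0.034.
Balancing electrons gives Pd²⁺(aq) + Mg(s) → Pd(s) + Mg²⁺(aq); thus Q = [Mg²⁺(aq)] / [Pd²⁺(aq)].
Substituting the known concentrations and solving, log [Mg²⁺(aq)] = −1.118 and [Mg²⁺(aq)] = 0.076 M.

0.076 M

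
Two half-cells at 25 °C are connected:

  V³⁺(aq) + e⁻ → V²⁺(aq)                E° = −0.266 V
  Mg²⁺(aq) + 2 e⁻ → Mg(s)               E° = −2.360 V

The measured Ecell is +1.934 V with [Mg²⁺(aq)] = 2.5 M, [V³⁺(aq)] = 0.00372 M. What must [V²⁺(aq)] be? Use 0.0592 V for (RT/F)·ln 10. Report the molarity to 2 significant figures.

1.2 M

The V³⁺/V²⁺ couple has the larger reduction potential, so it is the cathode: E°cell = −0.266 − (−2.360) = +2.094 V and n = 2.
Since E = E° − (0.0592/n)·log Q, log Q = n(E° − E)/0.0592 = 5.405.
The balanced reaction is 2 V³⁺(aq) + Mg(s) → 2 V²⁺(aq) + Mg²⁺(aq), so Q = ([V²⁺(aq)]^2·[Mg²⁺(aq)]) / [V³⁺(aq)]^2.
Substituting the known concentrations and solving, log [V²⁺(aq)] = 0.074 and [V²⁺(aq)] = 1.2 M.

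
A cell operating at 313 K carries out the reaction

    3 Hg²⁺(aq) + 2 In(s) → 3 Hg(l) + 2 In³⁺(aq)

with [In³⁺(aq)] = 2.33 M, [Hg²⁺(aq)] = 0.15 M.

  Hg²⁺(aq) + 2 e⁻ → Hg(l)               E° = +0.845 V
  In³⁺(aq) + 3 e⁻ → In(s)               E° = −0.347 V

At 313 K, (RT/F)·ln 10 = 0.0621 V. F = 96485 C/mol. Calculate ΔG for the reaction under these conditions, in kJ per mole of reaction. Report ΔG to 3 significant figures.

With Hg²⁺/Hg reduced at the cathode, E°cell = +0.845 − (−0.347) = +1.192 V and n = 6.
The reaction quotient is [In³⁺(aq)]^2 / [Hg²⁺(aq)]^3 = 1.61×10^3; by Nernst, E = +1.192 − (0.0621/6)(3.206) = +1.1588 V.
ΔG = −nFE = −(6)(96485)(+1.1588) J/mol = −671 kJ/mol.

−671 kJ/mol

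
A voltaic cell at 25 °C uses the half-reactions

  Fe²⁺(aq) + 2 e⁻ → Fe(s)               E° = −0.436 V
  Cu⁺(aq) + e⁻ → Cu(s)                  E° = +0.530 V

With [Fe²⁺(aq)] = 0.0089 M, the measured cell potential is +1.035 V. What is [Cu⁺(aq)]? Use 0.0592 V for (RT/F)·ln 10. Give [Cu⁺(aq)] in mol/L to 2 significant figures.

The Cu⁺/Cu couple has the larger reduction potential, so it is the cathode: E°cell = +0.530 − (−0.436) = +0.966 V and n = 2.
From the Nernst equation, log Q = n(E° − E)/0.0592 = 2·(+0.966 − (+1.035))/0.0592 = −2.331.
Balancing electrons gives 2 Cu⁺(aq) + Fe(s) → 2 Cu(s) + Fe²⁺(aq); thus Q = [Fe²⁺(aq)] / [Cu⁺(aq)]^2.
Substituting the known concentrations and solving, log [Cu⁺(aq)] = 0.140 and [Cu⁺(aq)] = 1.4 M.

1.4 M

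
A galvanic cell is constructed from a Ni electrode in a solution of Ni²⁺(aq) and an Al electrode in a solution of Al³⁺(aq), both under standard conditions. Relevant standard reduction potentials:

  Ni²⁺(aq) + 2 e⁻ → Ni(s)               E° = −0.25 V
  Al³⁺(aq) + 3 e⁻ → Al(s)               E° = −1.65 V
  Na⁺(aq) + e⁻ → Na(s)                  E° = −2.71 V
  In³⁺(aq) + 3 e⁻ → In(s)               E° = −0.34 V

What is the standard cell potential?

+1.40 V

Of the two couples in this cell, the one with the more positive reduction potential is reduced at the cathode: here that is Ni²⁺/Ni (−0.25 V); Al³⁺/Al (−1.65 V) is the anode.
E°cell = E°(cathode) − E°(anode) = −0.25 − (−1.65) = +1.40 V.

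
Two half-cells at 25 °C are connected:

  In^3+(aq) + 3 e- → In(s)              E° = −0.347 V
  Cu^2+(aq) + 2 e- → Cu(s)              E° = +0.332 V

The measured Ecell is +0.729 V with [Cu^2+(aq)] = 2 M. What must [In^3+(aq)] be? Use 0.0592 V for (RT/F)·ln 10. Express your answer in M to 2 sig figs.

0.0083 M

With Cu²⁺/Cu at the cathode and In³⁺/In at the anode, E°cell = +0.332 − (−0.347) = +0.679 V (n = 6).
Since E = E° − (0.0592/n)·log Q, log Q = n(E° − E)/0.0592 = −5.068.
The balanced reaction is 3 Cu^2+(aq) + 2 In(s) → 3 Cu(s) + 2 In^3+(aq), so Q = [In^3+(aq)]^2 / [Cu^2+(aq)]^3.
Isolating [In^3+(aq)] in Q = 10^{−5.068} yields log [In^3+(aq)] = −2.082, i.e. 0.0083 M.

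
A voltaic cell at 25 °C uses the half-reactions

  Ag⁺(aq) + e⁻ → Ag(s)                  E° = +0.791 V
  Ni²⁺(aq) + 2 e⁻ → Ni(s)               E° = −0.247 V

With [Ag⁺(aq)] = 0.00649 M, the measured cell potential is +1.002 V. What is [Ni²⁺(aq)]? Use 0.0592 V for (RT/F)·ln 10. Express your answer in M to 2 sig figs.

Ag⁺/Ag is the cathode (higher E°); E°cell = +0.791 − (−0.247) = +1.038 V with n = 2.
Since E = E° − (0.0592/n)·log Q, log Q = n(E° − E)/0.0592 = 1.216.
Balancing electrons gives 2 Ag⁺(aq) + Ni(s) → 2 Ag(s) + Ni²⁺(aq); thus Q = [Ni²⁺(aq)] / [Ag⁺(aq)]^2.
Isolating [Ni²⁺(aq)] in Q = 10^{1.216} yields log [Ni²⁺(aq)] = −3.160, i.e. 0.00069 M.

0.00069 M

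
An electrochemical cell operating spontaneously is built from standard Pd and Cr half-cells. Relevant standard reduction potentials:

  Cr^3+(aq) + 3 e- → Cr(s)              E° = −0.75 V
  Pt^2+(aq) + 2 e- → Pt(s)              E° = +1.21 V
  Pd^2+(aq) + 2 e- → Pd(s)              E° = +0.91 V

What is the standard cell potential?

+1.66 V

Of the two couples in this cell, the one with the more positive reduction potential is reduced at the cathode: here that is Pd²⁺/Pd (+0.91 V); Cr³⁺/Cr (−0.75 V) is the anode.
E°cell = E°(cathode) − E°(anode) = +0.91 − (−0.75) = +1.66 V.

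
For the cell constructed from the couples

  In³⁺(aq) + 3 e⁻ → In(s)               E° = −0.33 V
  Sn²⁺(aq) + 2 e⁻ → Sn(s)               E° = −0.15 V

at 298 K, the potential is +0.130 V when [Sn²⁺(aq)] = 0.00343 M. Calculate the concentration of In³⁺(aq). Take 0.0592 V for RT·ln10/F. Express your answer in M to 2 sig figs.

0.069 M

With Sn²⁺/Sn at the cathode and In³⁺/In at the anode, E°cell = −0.15 − (−0.33) = +0.18 V (n = 6).
Since E = E° − (0.0592/n)·log Q, log Q = n(E° − E)/0.0592 = 5.068.
For 3 Sn²⁺(aq) + 2 In(s) → 3 Sn(s) + 2 In³⁺(aq), the reaction quotient is Q = [In³⁺(aq)]^2 / [Sn²⁺(aq)]^3.
Substituting the known concentrations and solving, log [In³⁺(aq)] = −1.163 and [In³⁺(aq)] = 0.069 M.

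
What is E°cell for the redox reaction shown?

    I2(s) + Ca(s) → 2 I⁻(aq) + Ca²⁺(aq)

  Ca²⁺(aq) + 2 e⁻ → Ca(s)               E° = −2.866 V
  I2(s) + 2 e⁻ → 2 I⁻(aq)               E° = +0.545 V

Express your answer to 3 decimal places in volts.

In the reaction as written, I2(s) is reduced (cathode) and Ca²⁺(aq) is produced by oxidation at the anode.
E°cell = E°(cathode) − E°(anode) = +0.545 − (−2.866) = +3.411 V.

+3.411 V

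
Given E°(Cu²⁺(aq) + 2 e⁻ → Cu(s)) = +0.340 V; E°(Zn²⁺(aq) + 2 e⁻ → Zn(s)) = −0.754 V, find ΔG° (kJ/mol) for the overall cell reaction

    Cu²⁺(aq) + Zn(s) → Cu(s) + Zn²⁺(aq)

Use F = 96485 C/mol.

−211 kJ/mol

In the reaction as written Cu²⁺(aq) is reduced, so the Cu²⁺/Cu couple is the cathode and Zn²⁺/Zn is the anode.
E°cell = +0.340 − (−0.754) = +1.094 V; balancing electrons gives n = 2.
ΔG° = −nFE°cell = −(2)(96485)(+1.094) J/mol = −211 kJ/mol.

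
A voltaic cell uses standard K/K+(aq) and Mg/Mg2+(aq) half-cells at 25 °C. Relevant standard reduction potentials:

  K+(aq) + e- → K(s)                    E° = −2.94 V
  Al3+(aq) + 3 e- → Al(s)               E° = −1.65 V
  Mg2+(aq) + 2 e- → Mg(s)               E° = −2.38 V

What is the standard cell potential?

The Mg²⁺/Mg couple has the higher E°, so Mg ion is reduced (cathode) and K is oxidized (anode).
E°cell = E°(cathode) − E°(anode) = −2.38 − (−2.94) = +0.56 V.

+0.56 V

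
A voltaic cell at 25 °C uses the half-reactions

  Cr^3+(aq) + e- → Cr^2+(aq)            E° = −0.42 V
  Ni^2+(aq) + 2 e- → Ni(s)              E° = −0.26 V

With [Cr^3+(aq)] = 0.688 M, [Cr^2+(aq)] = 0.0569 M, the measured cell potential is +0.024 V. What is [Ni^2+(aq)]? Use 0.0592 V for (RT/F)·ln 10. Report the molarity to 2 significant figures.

0.0037 M

With Ni²⁺/Ni at the cathode and Cr³⁺/Cr²⁺ at the anode, E°cell = −0.26 − (−0.42) = +0.16 V (n = 2).
Rearranging E = E° − (0.0592/n)·log Q gives log Q = 2(+0.16 − (+0.024))/0.0592 = 4.595.
Balancing electrons gives Ni^2+(aq) + 2 Cr^2+(aq) → Ni(s) + 2 Cr^3+(aq); thus Q = [Cr^3+(aq)]^2 / ([Ni^2+(aq)]·[Cr^2+(aq)]^2).
Substituting the known concentrations and solving, log [Ni^2+(aq)] = −2.430 and [Ni^2+(aq)] = 0.0037 M.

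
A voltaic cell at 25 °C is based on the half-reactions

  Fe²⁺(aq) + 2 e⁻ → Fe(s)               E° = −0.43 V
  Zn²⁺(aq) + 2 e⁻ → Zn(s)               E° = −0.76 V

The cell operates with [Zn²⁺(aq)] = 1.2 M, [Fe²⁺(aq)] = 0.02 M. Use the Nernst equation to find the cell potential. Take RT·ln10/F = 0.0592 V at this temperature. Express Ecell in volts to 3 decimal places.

The Fe²⁺/Fe couple has the more positive E°, so it is the cathode; Zn²⁺/Zn is the anode.
The standard potential is −0.43 − (−0.76) = +0.33 V and the balanced reaction transfers n = 2 electrons.
The balanced reaction is Fe²⁺(aq) + Zn(s) → Fe(s) + Zn²⁺(aq), so Q = [Zn²⁺(aq)] / [Fe²⁺(aq)] = 60 and log Q = 1.778.
Applying E = E° − (RT ln10/nF)·log Q gives +0.33 − (0.0592/2)(1.778) = +0.277 V.

+0.277 V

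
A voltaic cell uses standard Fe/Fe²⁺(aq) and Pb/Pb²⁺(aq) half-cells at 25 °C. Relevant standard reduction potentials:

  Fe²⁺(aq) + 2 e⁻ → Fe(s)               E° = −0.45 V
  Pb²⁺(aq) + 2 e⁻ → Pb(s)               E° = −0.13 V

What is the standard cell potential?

Of the two couples in this cell, the one with the more positive reduction potential is reduced at the cathode: here that is Pb²⁺/Pb (−0.13 V); Fe²⁺/Fe (−0.45 V) is the anode.
E°cell = E°(cathode) − E°(anode) = −0.13 − (−0.45) = +0.32 V.

+0.32 V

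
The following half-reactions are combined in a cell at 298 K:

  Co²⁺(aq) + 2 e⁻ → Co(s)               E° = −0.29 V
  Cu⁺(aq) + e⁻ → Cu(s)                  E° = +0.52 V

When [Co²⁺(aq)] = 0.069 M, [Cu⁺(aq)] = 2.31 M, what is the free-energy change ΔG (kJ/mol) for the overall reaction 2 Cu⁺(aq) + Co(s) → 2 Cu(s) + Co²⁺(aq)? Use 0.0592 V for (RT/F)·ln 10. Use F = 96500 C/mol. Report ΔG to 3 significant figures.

The standard cell potential is +0.52 − (−0.29) = +0.81 V, with n = 2 electrons in the balanced equation.
Here Q = [Co²⁺(aq)] / [Cu⁺(aq)]^2 = 0.0129 (log Q = −1.888), giving E = +0.81 − (0.0592/2)·(−1.888) = +0.8659 V.
Then ΔG = −nFE = −2 × 96500 × +0.8659 J/mol = −167 kJ/mol.

−167 kJ/mol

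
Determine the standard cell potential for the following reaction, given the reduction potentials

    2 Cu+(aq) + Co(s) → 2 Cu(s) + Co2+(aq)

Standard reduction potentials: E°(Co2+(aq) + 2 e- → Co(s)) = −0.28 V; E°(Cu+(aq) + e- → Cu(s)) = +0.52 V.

Cu+(aq) gains electrons, so the Cu⁺/Cu couple is the cathode; the Co²⁺/Co couple is the anode.
E°cell = E°(cathode) − E°(anode) = +0.52 − (−0.28) = +0.80 V.
The positive value indicates the reaction is spontaneous as written.

+0.80 V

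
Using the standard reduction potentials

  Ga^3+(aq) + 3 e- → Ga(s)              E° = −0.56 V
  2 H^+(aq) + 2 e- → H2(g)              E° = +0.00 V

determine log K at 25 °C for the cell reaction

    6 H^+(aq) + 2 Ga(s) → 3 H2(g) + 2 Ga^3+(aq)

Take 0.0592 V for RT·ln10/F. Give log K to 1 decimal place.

log K = 56.8

The 2H⁺/H₂ couple is reduced (cathode); E°cell = +0.00 − (−0.56) = +0.56 V with n = 6.
At equilibrium E = 0, so log K = nE°cell / 0.0592 = (6)(+0.56) / 0.0592 = 56.8.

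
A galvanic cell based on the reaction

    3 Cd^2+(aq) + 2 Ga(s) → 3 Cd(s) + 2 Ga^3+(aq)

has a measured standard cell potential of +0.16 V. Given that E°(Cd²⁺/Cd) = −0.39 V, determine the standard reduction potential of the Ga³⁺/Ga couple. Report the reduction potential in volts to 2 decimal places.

In the reaction as written the Cd²⁺/Cd couple is reduced (cathode) and Ga³⁺/Ga is oxidized (anode), so E°cell = E°(Cd²⁺/Cd) − E°(Ga³⁺/Ga).
E°(Ga³⁺/Ga) = E°(cathode) − E°cell = −0.39 − (+0.16) = −0.55 V.

−0.55 V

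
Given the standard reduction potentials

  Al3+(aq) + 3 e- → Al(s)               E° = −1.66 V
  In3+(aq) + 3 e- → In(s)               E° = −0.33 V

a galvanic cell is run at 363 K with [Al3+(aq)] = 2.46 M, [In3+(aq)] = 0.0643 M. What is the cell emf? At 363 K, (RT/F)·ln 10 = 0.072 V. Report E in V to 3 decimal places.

The In³⁺/In couple has the more positive E°, so it is the cathode; Al³⁺/Al is the anode.
E°cell = E°cat − E°an = −0.33 − (−1.66) = +1.33 V; n = 3.
Balancing gives In3+(aq) + Al(s) → In(s) + Al3+(aq); hence Q = [Al3+(aq)] / [In3+(aq)] = 38.3 (log Q = 1.583).
Applying E = E° − (RT ln10/nF)·log Q gives +1.33 − (0.072/3)(1.583) = +1.292 V.

+1.292 V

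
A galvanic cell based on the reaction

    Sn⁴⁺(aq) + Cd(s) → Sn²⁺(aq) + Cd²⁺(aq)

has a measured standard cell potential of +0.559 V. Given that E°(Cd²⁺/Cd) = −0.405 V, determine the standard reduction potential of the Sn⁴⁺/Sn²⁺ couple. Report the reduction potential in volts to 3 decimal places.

+0.154 V

In the reaction as written the Sn⁴⁺/Sn²⁺ couple is reduced (cathode) and Cd²⁺/Cd is oxidized (anode), so E°cell = E°(Sn⁴⁺/Sn²⁺) − E°(Cd²⁺/Cd).
E°(Sn⁴⁺/Sn²⁺) = E°cell + E°(anode) = +0.559 + (−0.405) = +0.154 V.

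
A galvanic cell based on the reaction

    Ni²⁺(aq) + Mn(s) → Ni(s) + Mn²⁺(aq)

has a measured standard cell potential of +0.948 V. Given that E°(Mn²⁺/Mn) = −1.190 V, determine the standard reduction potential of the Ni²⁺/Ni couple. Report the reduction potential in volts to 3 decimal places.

−0.242 V

In the reaction as written the Ni²⁺/Ni couple is reduced (cathode) and Mn²⁺/Mn is oxidized (anode), so E°cell = E°(Ni²⁺/Ni) − E°(Mn²⁺/Mn).
E°(Ni²⁺/Ni) = E°cell + E°(anode) = +0.948 + (−1.190) = −0.242 V.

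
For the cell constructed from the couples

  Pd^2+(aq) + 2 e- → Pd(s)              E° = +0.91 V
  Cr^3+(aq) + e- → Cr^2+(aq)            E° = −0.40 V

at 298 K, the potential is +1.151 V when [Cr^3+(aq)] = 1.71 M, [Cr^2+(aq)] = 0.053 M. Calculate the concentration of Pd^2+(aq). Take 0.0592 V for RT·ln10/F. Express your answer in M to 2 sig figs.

Pd²⁺/Pd is the cathode (higher E°); E°cell = +0.91 − (−0.40) = +1.31 V with n = 2.
Since E = E° − (0.0592/n)·log Q, log Q = n(E° − E)/0.0592 = 5.372.
The balanced reaction is Pd^2+(aq) + 2 Cr^2+(aq) → Pd(s) + 2 Cr^3+(aq), so Q = [Cr^3+(aq)]^2 / ([Pd^2+(aq)]·[Cr^2+(aq)]^2).
Solving for the unknown gives log [Pd^2+(aq)] = −2.355, so [Pd^2+(aq)] ≈ 0.0044 M.

0.0044 M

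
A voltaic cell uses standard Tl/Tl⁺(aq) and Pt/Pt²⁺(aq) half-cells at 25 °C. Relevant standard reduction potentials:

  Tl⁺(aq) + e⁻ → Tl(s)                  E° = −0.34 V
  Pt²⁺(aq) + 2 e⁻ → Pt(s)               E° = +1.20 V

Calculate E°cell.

+1.54 V

The Pt²⁺/Pt couple has the higher E°, so Pt ion is reduced (cathode) and Tl is oxidized (anode).
E°cell = E°(cathode) − E°(anode) = +1.20 − (−0.34) = +1.54 V.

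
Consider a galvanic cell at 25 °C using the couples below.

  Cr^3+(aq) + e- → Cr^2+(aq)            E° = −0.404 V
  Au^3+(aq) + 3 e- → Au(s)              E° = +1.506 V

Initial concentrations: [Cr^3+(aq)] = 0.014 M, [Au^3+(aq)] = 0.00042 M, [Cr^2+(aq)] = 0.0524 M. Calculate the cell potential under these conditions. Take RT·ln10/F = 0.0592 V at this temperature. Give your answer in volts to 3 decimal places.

+1.877 V

Since E°(Au³⁺/Au) > E°(Cr³⁺/Cr²⁺), Au³⁺/Au serves as the cathode.
E°cell = +1.506 − (−0.404) = +1.910 V, with n = 3 electrons transferred.
The balanced reaction is Au^3+(aq) + 3 Cr^2+(aq) → Au(s) + 3 Cr^3+(aq), so Q = [Cr^3+(aq)]^3 / ([Au^3+(aq)]·[Cr^2+(aq)]^3) = 45.4 and log Q = 1.657.
By the Nernst equation, E = +1.910 − (0.0592/3)·(1.657) = +1.877 V.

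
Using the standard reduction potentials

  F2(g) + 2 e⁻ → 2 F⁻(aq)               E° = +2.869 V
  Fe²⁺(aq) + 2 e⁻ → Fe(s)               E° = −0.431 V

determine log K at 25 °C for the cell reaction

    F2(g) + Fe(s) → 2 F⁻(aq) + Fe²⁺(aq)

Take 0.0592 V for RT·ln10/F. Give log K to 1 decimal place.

The F₂/F⁻ couple is reduced (cathode); E°cell = +2.869 − (−0.431) = +3.300 V with n = 2.
At equilibrium E = 0, so log K = nE°cell / 0.0592 = (2)(+3.300) / 0.0592 = 111.5.

log K = 111.5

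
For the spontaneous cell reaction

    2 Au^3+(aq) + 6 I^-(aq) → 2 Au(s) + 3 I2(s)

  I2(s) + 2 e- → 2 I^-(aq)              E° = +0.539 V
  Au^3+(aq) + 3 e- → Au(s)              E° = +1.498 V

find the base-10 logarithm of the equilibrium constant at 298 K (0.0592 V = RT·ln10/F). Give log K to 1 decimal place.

log K = 97.2

The Au³⁺/Au couple is reduced (cathode); E°cell = +1.498 − (+0.539) = +0.959 V with n = 6.
At equilibrium E = 0, so log K = nE°cell / 0.0592 = (6)(+0.959) / 0.0592 = 97.2.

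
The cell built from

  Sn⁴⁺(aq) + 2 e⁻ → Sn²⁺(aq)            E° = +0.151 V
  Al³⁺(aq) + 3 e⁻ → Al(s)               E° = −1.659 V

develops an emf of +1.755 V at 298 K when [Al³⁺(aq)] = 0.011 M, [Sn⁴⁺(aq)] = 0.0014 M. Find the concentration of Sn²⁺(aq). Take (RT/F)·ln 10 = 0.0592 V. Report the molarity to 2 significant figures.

2.0 M

With Sn⁴⁺/Sn²⁺ at the cathode and Al³⁺/Al at the anode, E°cell = +0.151 − (−1.659) = +1.810 V (n = 6).
Rearranging E = E° − (0.0592/n)·log Q gives log Q = 6(+1.810 − (+1.755))/0.0592 = 5.574.
For 3 Sn⁴⁺(aq) + 2 Al(s) → 3 Sn²⁺(aq) + 2 Al³⁺(aq), the reaction quotient is Q = ([Sn²⁺(aq)]^3·[Al³⁺(aq)]^2) / [Sn⁴⁺(aq)]^3.
Substituting the known concentrations and solving, log [Sn²⁺(aq)] = 0.310 and [Sn²⁺(aq)] = 2.0 M.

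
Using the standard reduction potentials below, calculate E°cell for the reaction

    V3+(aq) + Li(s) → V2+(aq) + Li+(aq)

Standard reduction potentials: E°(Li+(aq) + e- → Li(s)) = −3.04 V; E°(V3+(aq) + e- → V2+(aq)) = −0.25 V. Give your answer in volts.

+2.79 V

In the reaction as written, V3+(aq) is reduced (cathode) and Li+(aq) is produced by oxidation at the anode.
E°cell = E°(cathode) − E°(anode) = −0.25 − (−3.04) = +2.79 V.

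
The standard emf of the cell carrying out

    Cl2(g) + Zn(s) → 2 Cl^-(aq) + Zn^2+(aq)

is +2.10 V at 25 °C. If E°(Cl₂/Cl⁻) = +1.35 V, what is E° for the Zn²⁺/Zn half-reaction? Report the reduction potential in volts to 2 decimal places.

−0.75 V

In the reaction as written the Cl₂/Cl⁻ couple is reduced (cathode) and Zn²⁺/Zn is oxidized (anode), so E°cell = E°(Cl₂/Cl⁻) − E°(Zn²⁺/Zn).
E°(Zn²⁺/Zn) = E°(cathode) − E°cell = +1.35 − (+2.10) = −0.75 V.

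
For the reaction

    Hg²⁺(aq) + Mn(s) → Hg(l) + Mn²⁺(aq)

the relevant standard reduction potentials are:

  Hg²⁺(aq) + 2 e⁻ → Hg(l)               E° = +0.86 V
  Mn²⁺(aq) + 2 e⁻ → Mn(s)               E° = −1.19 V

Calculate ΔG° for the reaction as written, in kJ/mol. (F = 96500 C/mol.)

−396 kJ/mol

In the reaction as written Hg²⁺(aq) is reduced, so the Hg²⁺/Hg couple is the cathode and Mn²⁺/Mn is the anode.
E°cell = +0.86 − (−1.19) = +2.05 V; balancing electrons gives n = 2.
ΔG° = −nFE°cell = −(2)(96500)(+2.05) J/mol = −396 kJ/mol.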